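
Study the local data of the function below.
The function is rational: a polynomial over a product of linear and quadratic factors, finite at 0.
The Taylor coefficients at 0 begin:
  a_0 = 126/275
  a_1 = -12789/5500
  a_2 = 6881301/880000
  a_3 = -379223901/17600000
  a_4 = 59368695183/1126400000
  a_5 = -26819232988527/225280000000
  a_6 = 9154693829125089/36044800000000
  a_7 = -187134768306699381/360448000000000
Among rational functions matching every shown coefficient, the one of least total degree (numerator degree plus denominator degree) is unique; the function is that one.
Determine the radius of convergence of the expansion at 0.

The radius of convergence is 5/8.

No rational of total degree below 6 reproduces all 8 coefficients; solving the [0/6] Pade equations on them gives f(φ) = 14/(11*(φ + 5/8)**2*(φ**2 - 5*φ/2 - 8/3)**2), whose expansion matches every shown term.
Denominator factor (φ + 5/8)^2: pole of order 2 at -5/8, modulus 5/8.
Denominator factor (φ**2 - 5*φ/2 - 8/3)^2: discriminant 203/12, real irrational roots 5/4 + (1/12)*sqrt(609) and 5/4 - (1/12)*sqrt(609); poles of order 2, moduli 5/4 + (1/12)*sqrt(609) and -5/4 + (1/12)*sqrt(609).
The radius of convergence is the smallest modulus among the singular points: 5/8.


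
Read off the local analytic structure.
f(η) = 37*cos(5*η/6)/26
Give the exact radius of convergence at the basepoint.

The radius of convergence is infinite.

The factor cos(5*η/6) is entire and contributes no finite singular point.
The polynomial part has no poles.
No finite singular points: the Taylor series at 0 converges everywhere.


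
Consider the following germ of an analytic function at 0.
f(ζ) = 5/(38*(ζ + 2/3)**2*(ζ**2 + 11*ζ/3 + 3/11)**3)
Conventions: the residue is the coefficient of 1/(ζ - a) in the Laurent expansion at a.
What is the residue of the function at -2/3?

The residue is -512435/4952198.

At the order-2 pole -2/3 set g(ζ) = (ζ - (-2/3))^2*f(ζ) = 5/(38*(ζ**2 + 11*ζ/3 + 3/11)**3).
Order-2 pole: residue = g'(a); g'(-2/3) = -512435/4952198, so the residue is -512435/4952198.


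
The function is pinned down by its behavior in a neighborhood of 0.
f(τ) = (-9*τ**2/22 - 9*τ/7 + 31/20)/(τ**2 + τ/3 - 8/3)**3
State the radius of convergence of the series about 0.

The radius of convergence is -1/6 + (1/6)*sqrt(97).

Denominator factor (τ**2 + τ/3 - 8/3)^3: discriminant 97/9, real irrational roots -1/6 + (1/6)*sqrt(97) and -1/6 - (1/6)*sqrt(97); poles of order 3, moduli -1/6 + (1/6)*sqrt(97) and 1/6 + (1/6)*sqrt(97).
The radius of convergence is the smallest modulus among the singular points: -1/6 + (1/6)*sqrt(97).


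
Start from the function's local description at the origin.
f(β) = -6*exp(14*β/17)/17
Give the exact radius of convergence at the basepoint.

The radius of convergence is infinite.

The factor exp(14*β/17) is entire and contributes no finite singular point.
The polynomial part has no poles.
No finite singular points: the Taylor series at 0 converges everywhere.


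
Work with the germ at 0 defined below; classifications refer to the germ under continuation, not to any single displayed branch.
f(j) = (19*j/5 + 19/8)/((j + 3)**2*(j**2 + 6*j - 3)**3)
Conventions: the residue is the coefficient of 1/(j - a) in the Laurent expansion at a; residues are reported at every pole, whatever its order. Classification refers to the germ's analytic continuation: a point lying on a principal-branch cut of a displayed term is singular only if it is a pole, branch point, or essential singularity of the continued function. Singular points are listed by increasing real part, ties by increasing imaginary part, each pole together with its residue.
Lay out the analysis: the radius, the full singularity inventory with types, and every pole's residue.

Denominator factor (j + 3)^2: pole of order 2 at -3, modulus 3.
Denominator factor (j**2 + 6*j - 3)^3: discriminant 48, real irrational roots -3 + (2)*sqrt(3) and -3 - (2)*sqrt(3); poles of order 3, moduli -3 + (2)*sqrt(3) and 3 + (2)*sqrt(3).
The radius of convergence is the smallest modulus among the singular points: -3 + (2)*sqrt(3).
The factor j**2 + 6*j - 3 splits as (j - a)(j - a') with a = -3 - (2)*sqrt(3), a' = -3 + (2)*sqrt(3). At the order-3 pole a set g(j) = (j - a)^3*f(j) = [(19*j/5 + 19/8)/(j + 3)**2] / (j - a')^3.
Order-3 pole: residue = g''(a)/2; g''(-3 - (2)*sqrt(3)) = 19/8640 + (361/221184)*sqrt(3), so the residue is 19/17280 + (361/442368)*sqrt(3).
At the order-2 pole -3 set g(j) = (j - (-3))^2*f(j) = (19*j/5 + 19/8)/(j**2 + 6*j - 3)**3.
Order-2 pole: residue = g'(a); g'(-3) = -19/8640, so the residue is -19/8640.
The factor j**2 + 6*j - 3 splits as (j - a)(j - a') with a = -3 + (2)*sqrt(3), a' = -3 - (2)*sqrt(3). At the order-3 pole a set g(j) = (j - a)^3*f(j) = [(19*j/5 + 19/8)/(j + 3)**2] / (j - a')^3.
Order-3 pole: residue = g''(a)/2; g''(-3 + (2)*sqrt(3)) = 19/8640 - (361/221184)*sqrt(3), so the residue is 19/17280 - (361/442368)*sqrt(3).
List the singular points by increasing real part (a conjugate pair: the negative imaginary part first).

Radius of convergence at 0: -3 + (2)*sqrt(3).
At -3 - (2)*sqrt(3): a pole of order 3; residue 19/17280 + (361/442368)*sqrt(3).
At -3: a pole of order 2; residue -19/8640.
At -3 + (2)*sqrt(3): a pole of order 3; residue 19/17280 - (361/442368)*sqrt(3).


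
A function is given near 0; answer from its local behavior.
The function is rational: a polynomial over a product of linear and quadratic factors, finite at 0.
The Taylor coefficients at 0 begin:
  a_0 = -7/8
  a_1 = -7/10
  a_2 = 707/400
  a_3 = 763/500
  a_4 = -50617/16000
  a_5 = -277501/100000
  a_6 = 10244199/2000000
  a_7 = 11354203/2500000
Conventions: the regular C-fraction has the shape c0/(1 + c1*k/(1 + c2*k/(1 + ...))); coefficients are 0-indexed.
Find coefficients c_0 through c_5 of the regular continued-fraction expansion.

Taylor coefficients (read off): a_0 = -7/8, a_1 = -7/10, a_2 = 707/400, a_3 = 763/500, a_4 = -50617/16000, a_5 = -277501/100000.
c0 = a_0 = -7/8. Peel one level at a time: if S = 1 + c*k/S' with S'(0) = 1, then c is the k-coefficient of S and S' = c*k/(S - 1).
S_1 = c0/f = 1 + (-4/5)*k + (133/50)*k^2 + ...; c1 = -4/5.
S_2 = c1*k/(S_1 - 1) = 1 + (133/40)*k + (13689/1600)*k^2 + ...; c2 = 133/40.
S_3 = c2*k/(S_2 - 1) = 1 + (-13689/5320)*k + (-24405/141512)*k^2 + ...; c3 = -13689/5320.
S_4 = c3*k/(S_3 - 1) = 1 + (-40675/606879)*k + (-1641875/20820969)*k^2 + ...; c4 = -40675/606879.
S_5 = c4*k/(S_4 - 1) = 1 + (-8734775/7424001)*k + ...; c5 = -8734775/7424001.

The regular C-fraction coefficients are [-7/8, -4/5, 133/40, -13689/5320, -40675/606879, -8734775/7424001].


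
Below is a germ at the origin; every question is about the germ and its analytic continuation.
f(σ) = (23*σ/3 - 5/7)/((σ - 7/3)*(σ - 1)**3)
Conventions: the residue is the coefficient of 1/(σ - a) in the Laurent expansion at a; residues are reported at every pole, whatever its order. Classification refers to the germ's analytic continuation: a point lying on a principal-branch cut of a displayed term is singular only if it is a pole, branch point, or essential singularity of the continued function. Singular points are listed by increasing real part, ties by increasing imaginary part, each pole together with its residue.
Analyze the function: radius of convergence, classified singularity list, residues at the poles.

Radius of convergence at 0: 1.
At 1: a pole of order 3; residue -1623/224.
At 7/3: a pole of order 1; residue 1623/224.

Denominator factor (σ - 1)^3: pole of order 3 at 1, modulus 1.
Denominator factor (σ - 7/3): pole of order 1 at 7/3, modulus 7/3.
The radius of convergence is the smallest modulus among the singular points: 1.
At the order-3 pole 1 set g(σ) = (σ - (1))^3*f(σ) = (23*σ/3 - 5/7)/(σ - 7/3).
Order-3 pole: residue = g''(a)/2; g''(1) = -1623/112, so the residue is -1623/224.
At the order-1 pole 7/3 set g(σ) = (σ - (7/3))*f(σ) = (23*σ/3 - 5/7)/(σ - 1)**3.
Simple pole: residue = g(a) at a = 7/3, which is 1623/224.
List the singular points by increasing real part (a conjugate pair: the negative imaginary part first).


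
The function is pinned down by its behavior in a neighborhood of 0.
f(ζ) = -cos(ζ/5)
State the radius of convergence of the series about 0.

The factor cos(ζ/5) is entire and contributes no finite singular point.
The polynomial part has no poles.
No finite singular points: the Taylor series at 0 converges everywhere.

The radius of convergence is infinite.


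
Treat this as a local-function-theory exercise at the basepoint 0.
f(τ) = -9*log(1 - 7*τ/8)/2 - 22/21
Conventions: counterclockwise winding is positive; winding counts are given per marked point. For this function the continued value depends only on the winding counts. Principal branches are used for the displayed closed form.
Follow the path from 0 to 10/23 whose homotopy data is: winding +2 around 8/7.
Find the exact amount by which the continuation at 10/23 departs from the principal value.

Continued minus principal equals -(18)*pi*i.

The rational part is single-valued and drops out of the difference; each branch term changes only by its own monodromy.
(-9/2)*log(1 - τ/(8/7)): each positive loop around 8/7 adds 2*pi*i to the log, so winding +2 contributes (-9/2)*(2)*2*pi*i = -(18)*pi*i.
Summing the contributions at τ = 10/23 gives -(18)*pi*i.


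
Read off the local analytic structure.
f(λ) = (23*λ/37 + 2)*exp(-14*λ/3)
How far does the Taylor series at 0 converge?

The radius of convergence is infinite.

The factor exp(-14*λ/3) is entire and contributes no finite singular point.
The polynomial part has no poles.
No finite singular points: the Taylor series at 0 converges everywhere.


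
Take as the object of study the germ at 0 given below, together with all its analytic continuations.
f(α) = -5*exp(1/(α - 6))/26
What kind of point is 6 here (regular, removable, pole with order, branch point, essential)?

The exponent 1/(α - (6)) has a pole at 6, so exp(1/(α - (6))) takes every nonzero value near it: an essential singularity (not a pole of any order).

The point is an essential singularity.


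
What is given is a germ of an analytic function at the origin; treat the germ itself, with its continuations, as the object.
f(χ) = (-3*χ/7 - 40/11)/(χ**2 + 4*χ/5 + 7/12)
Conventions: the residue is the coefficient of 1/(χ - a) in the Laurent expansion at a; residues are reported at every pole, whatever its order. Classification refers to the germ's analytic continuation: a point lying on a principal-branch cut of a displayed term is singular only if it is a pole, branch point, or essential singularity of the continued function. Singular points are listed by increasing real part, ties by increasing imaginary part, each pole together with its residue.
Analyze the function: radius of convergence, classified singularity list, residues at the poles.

Denominator factor (χ**2 + 4*χ/5 + 7/12): discriminant -127/75, complex-conjugate roots (-2/5) + ((1/30)*sqrt(381))*i and (-2/5) - ((1/30)*sqrt(381))*i; poles of order 1, moduli (1/6)*sqrt(21) and (1/6)*sqrt(21).
The radius of convergence is the smallest modulus among the singular points: (1/6)*sqrt(21).
The factor χ**2 + 4*χ/5 + 7/12 splits as (χ - a)(χ - a') with a = (-2/5) - ((1/30)*sqrt(381))*i, a' = (-2/5) + ((1/30)*sqrt(381))*i. At the order-1 pole a set g(χ) = (χ - a)*f(χ) = [-3*χ/7 - 40/11] / (χ - a').
Simple pole: residue = g(a) at a = (-2/5) - ((1/30)*sqrt(381))*i, which is (-3/14) - ((1334/9779)*sqrt(381))*i.
The factor χ**2 + 4*χ/5 + 7/12 splits as (χ - a)(χ - a') with a = (-2/5) + ((1/30)*sqrt(381))*i, a' = (-2/5) - ((1/30)*sqrt(381))*i. At the order-1 pole a set g(χ) = (χ - a)*f(χ) = [-3*χ/7 - 40/11] / (χ - a').
Simple pole: residue = g(a) at a = (-2/5) + ((1/30)*sqrt(381))*i, which is (-3/14) + ((1334/9779)*sqrt(381))*i.
List the singular points by increasing real part (a conjugate pair: the negative imaginary part first).

Radius of convergence at 0: (1/6)*sqrt(21).
At (-2/5) - ((1/30)*sqrt(381))*i: a pole of order 1; residue (-3/14) - ((1334/9779)*sqrt(381))*i.
At (-2/5) + ((1/30)*sqrt(381))*i: a pole of order 1; residue (-3/14) + ((1334/9779)*sqrt(381))*i.


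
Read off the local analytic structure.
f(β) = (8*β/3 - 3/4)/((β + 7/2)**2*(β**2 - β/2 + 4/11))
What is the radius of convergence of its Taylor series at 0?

The radius of convergence is (2/11)*sqrt(11).

Denominator factor (β**2 - β/2 + 4/11): discriminant -53/44, complex-conjugate roots (1/4) + ((1/44)*sqrt(583))*i and (1/4) - ((1/44)*sqrt(583))*i; poles of order 1, moduli (2/11)*sqrt(11) and (2/11)*sqrt(11).
Denominator factor (β + 7/2)^2: pole of order 2 at -7/2, modulus 7/2.
The radius of convergence is the smallest modulus among the singular points: (2/11)*sqrt(11).


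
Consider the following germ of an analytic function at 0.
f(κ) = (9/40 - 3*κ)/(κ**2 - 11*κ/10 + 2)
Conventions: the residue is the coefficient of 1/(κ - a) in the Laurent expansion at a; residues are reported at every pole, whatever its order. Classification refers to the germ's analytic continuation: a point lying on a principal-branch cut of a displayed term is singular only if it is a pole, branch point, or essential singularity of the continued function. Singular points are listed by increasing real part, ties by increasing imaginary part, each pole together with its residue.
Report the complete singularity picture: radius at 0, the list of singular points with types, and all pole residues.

Radius of convergence at 0: sqrt(2).
At (11/20) - ((1/20)*sqrt(679))*i: a pole of order 1; residue (-3/2) - ((57/2716)*sqrt(679))*i.
At (11/20) + ((1/20)*sqrt(679))*i: a pole of order 1; residue (-3/2) + ((57/2716)*sqrt(679))*i.

Denominator factor (κ**2 - 11*κ/10 + 2): discriminant -679/100, complex-conjugate roots (11/20) + ((1/20)*sqrt(679))*i and (11/20) - ((1/20)*sqrt(679))*i; poles of order 1, moduli sqrt(2) and sqrt(2).
The radius of convergence is the smallest modulus among the singular points: sqrt(2).
The factor κ**2 - 11*κ/10 + 2 splits as (κ - a)(κ - a') with a = (11/20) - ((1/20)*sqrt(679))*i, a' = (11/20) + ((1/20)*sqrt(679))*i. At the order-1 pole a set g(κ) = (κ - a)*f(κ) = [9/40 - 3*κ] / (κ - a').
Simple pole: residue = g(a) at a = (11/20) - ((1/20)*sqrt(679))*i, which is (-3/2) - ((57/2716)*sqrt(679))*i.
The factor κ**2 - 11*κ/10 + 2 splits as (κ - a)(κ - a') with a = (11/20) + ((1/20)*sqrt(679))*i, a' = (11/20) - ((1/20)*sqrt(679))*i. At the order-1 pole a set g(κ) = (κ - a)*f(κ) = [9/40 - 3*κ] / (κ - a').
Simple pole: residue = g(a) at a = (11/20) + ((1/20)*sqrt(679))*i, which is (-3/2) + ((57/2716)*sqrt(679))*i.
List the singular points by increasing real part (a conjugate pair: the negative imaginary part first).


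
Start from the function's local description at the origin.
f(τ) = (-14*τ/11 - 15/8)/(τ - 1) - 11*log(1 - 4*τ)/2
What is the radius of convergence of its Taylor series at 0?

Denominator factor (τ - 1): pole of order 1 at 1, modulus 1.
Branch term (-11/2)*log(1 - τ/(1/4)): its argument vanishes at τ = 1/4, a logarithmic branch point, modulus 1/4.
The radius of convergence is the smallest modulus among the singular points: 1/4.

The radius of convergence is 1/4.


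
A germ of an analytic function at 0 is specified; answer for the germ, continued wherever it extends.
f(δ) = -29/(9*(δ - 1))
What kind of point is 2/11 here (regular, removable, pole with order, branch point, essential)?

Denominator factors: δ - 1 = -9/11 at δ = 2/11 — none vanishes.
So the germ continues analytically to 2/11.

The point is a regular point.


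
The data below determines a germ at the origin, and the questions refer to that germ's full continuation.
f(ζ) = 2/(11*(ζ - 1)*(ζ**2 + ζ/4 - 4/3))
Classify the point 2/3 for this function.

The point is a regular point.

Denominator factors: ζ**2 + ζ/4 - 4/3 = -13/18 at ζ = 2/3; ζ - 1 = -1/3 at ζ = 2/3 — none vanishes.
So the germ continues analytically to 2/3.


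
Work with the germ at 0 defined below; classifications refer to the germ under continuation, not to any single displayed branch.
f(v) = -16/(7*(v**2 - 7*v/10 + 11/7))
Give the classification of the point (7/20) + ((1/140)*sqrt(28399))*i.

The point is a pole of order 1.

The denominator factor v**2 - 7*v/10 + 11/7 vanishes at (7/20) + ((1/140)*sqrt(28399))*i and appears to the power 1; the numerator there equals -16/7, nonzero, and no other factor vanishes.
Hence a pole whose order is the multiplicity, 1.


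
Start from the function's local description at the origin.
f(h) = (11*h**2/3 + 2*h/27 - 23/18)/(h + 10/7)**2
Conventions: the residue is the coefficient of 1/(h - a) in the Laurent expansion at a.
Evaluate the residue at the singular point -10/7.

At the order-2 pole -10/7 set g(h) = (h - (-10/7))^2*f(h) = 11*h**2/3 + 2*h/27 - 23/18.
Order-2 pole: residue = g'(a); g'(-10/7) = -1966/189, so the residue is -1966/189.

The residue is -1966/189.


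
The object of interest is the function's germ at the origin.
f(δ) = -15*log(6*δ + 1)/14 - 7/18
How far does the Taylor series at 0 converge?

The radius of convergence is 1/6.

Branch term (-15/14)*log(1 - δ/(-1/6)): its argument vanishes at δ = -1/6, a logarithmic branch point, modulus 1/6.
The radius of convergence is the smallest modulus among the singular points: 1/6.


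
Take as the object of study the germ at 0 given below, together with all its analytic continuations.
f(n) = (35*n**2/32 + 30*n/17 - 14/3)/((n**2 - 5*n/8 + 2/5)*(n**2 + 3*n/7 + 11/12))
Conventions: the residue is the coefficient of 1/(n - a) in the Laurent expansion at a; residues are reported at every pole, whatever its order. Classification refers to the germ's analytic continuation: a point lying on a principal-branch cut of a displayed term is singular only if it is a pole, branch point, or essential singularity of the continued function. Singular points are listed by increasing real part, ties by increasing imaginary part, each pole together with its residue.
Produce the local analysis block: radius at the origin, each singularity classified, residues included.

Radius of convergence at 0: (1/5)*sqrt(10).
At (-3/14) - ((8/21)*sqrt(6))*i: a pole of order 1; residue (-1274861175/403486024) + ((85519945/759503104)*sqrt(6))*i.
At (-3/14) + ((8/21)*sqrt(6))*i: a pole of order 1; residue (-1274861175/403486024) - ((85519945/759503104)*sqrt(6))*i.
At (5/16) - ((3/80)*sqrt(215))*i: a pole of order 1; residue (1274861175/403486024) - ((8876286125/52049697096)*sqrt(215))*i.
At (5/16) + ((3/80)*sqrt(215))*i: a pole of order 1; residue (1274861175/403486024) + ((8876286125/52049697096)*sqrt(215))*i.

Denominator factor (n**2 - 5*n/8 + 2/5): discriminant -387/320, complex-conjugate roots (5/16) + ((3/80)*sqrt(215))*i and (5/16) - ((3/80)*sqrt(215))*i; poles of order 1, moduli (1/5)*sqrt(10) and (1/5)*sqrt(10).
Denominator factor (n**2 + 3*n/7 + 11/12): discriminant -512/147, complex-conjugate roots (-3/14) + ((8/21)*sqrt(6))*i and (-3/14) - ((8/21)*sqrt(6))*i; poles of order 1, moduli (1/6)*sqrt(33) and (1/6)*sqrt(33).
The radius of convergence is the smallest modulus among the singular points: (1/5)*sqrt(10).
The factor n**2 + 3*n/7 + 11/12 splits as (n - a)(n - a') with a = (-3/14) - ((8/21)*sqrt(6))*i, a' = (-3/14) + ((8/21)*sqrt(6))*i. At the order-1 pole a set g(n) = (n - a)*f(n) = [(35*n**2/32 + 30*n/17 - 14/3)/(n**2 - 5*n/8 + 2/5)] / (n - a').
Simple pole: residue = g(a) at a = (-3/14) - ((8/21)*sqrt(6))*i, which is (-1274861175/403486024) + ((85519945/759503104)*sqrt(6))*i.
The factor n**2 + 3*n/7 + 11/12 splits as (n - a)(n - a') with a = (-3/14) + ((8/21)*sqrt(6))*i, a' = (-3/14) - ((8/21)*sqrt(6))*i. At the order-1 pole a set g(n) = (n - a)*f(n) = [(35*n**2/32 + 30*n/17 - 14/3)/(n**2 - 5*n/8 + 2/5)] / (n - a').
Simple pole: residue = g(a) at a = (-3/14) + ((8/21)*sqrt(6))*i, which is (-1274861175/403486024) - ((85519945/759503104)*sqrt(6))*i.
The factor n**2 - 5*n/8 + 2/5 splits as (n - a)(n - a') with a = (5/16) - ((3/80)*sqrt(215))*i, a' = (5/16) + ((3/80)*sqrt(215))*i. At the order-1 pole a set g(n) = (n - a)*f(n) = [(35*n**2/32 + 30*n/17 - 14/3)/(n**2 + 3*n/7 + 11/12)] / (n - a').
Simple pole: residue = g(a) at a = (5/16) - ((3/80)*sqrt(215))*i, which is (1274861175/403486024) - ((8876286125/52049697096)*sqrt(215))*i.
The factor n**2 - 5*n/8 + 2/5 splits as (n - a)(n - a') with a = (5/16) + ((3/80)*sqrt(215))*i, a' = (5/16) - ((3/80)*sqrt(215))*i. At the order-1 pole a set g(n) = (n - a)*f(n) = [(35*n**2/32 + 30*n/17 - 14/3)/(n**2 + 3*n/7 + 11/12)] / (n - a').
Simple pole: residue = g(a) at a = (5/16) + ((3/80)*sqrt(215))*i, which is (1274861175/403486024) + ((8876286125/52049697096)*sqrt(215))*i.
List the singular points by increasing real part (a conjugate pair: the negative imaginary part first).


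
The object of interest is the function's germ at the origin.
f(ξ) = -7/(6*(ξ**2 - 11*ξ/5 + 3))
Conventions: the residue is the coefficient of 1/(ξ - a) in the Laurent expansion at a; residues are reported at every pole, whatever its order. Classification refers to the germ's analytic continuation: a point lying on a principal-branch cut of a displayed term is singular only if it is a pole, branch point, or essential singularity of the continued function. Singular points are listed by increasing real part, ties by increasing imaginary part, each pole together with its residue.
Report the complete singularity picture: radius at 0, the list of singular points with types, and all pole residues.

Radius of convergence at 0: sqrt(3).
At (11/10) - ((1/10)*sqrt(179))*i: a pole of order 1; residue -((35/1074)*sqrt(179))*i.
At (11/10) + ((1/10)*sqrt(179))*i: a pole of order 1; residue ((35/1074)*sqrt(179))*i.

Denominator factor (ξ**2 - 11*ξ/5 + 3): discriminant -179/25, complex-conjugate roots (11/10) + ((1/10)*sqrt(179))*i and (11/10) - ((1/10)*sqrt(179))*i; poles of order 1, moduli sqrt(3) and sqrt(3).
The radius of convergence is the smallest modulus among the singular points: sqrt(3).
The factor ξ**2 - 11*ξ/5 + 3 splits as (ξ - a)(ξ - a') with a = (11/10) - ((1/10)*sqrt(179))*i, a' = (11/10) + ((1/10)*sqrt(179))*i. At the order-1 pole a set g(ξ) = (ξ - a)*f(ξ) = [-7/6] / (ξ - a').
Simple pole: residue = g(a) at a = (11/10) - ((1/10)*sqrt(179))*i, which is -((35/1074)*sqrt(179))*i.
The factor ξ**2 - 11*ξ/5 + 3 splits as (ξ - a)(ξ - a') with a = (11/10) + ((1/10)*sqrt(179))*i, a' = (11/10) - ((1/10)*sqrt(179))*i. At the order-1 pole a set g(ξ) = (ξ - a)*f(ξ) = [-7/6] / (ξ - a').
Simple pole: residue = g(a) at a = (11/10) + ((1/10)*sqrt(179))*i, which is ((35/1074)*sqrt(179))*i.
List the singular points by increasing real part (a conjugate pair: the negative imaginary part first).


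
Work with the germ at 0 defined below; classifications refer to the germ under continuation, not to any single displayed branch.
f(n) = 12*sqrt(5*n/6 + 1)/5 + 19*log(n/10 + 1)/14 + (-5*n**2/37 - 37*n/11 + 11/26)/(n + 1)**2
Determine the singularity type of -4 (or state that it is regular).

Denominator factors: n + 1 = -3 at n = -4 — none vanishes.
Branch term log(1 - n/(-10)): argument at -4 is 3/5, nonzero, so -4 is not its branch point (a point on a principal cut is still regular for the continued germ).
Branch term sqrt(1 - n/(-6/5)): argument at -4 is -7/3, nonzero, so -4 is not its branch point (a point on a principal cut is still regular for the continued germ).
So the germ continues analytically to -4.

The point is a regular point.


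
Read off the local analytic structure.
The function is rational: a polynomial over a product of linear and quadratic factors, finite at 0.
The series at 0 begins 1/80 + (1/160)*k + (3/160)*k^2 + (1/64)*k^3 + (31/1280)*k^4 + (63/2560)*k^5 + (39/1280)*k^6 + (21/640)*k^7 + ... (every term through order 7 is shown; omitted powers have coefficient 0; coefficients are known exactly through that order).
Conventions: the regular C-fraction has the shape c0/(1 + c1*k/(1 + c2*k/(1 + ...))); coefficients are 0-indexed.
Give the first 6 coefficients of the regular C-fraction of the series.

Taylor coefficients (read off): a_0 = 1/80, a_1 = 1/160, a_2 = 3/160, a_3 = 1/64, a_4 = 31/1280, a_5 = 63/2560.
c0 = a_0 = 1/80. Peel one level at a time: if S = 1 + c*k/S' with S'(0) = 1, then c is the k-coefficient of S and S' = c*k/(S - 1).
S_1 = c0/f = 1 + (-1/2)*k + (-5/4)*k^2 + ...; c1 = -1/2.
S_2 = c1*k/(S_1 - 1) = 1 + (-5/2)*k + (13/2)*k^2 + ...; c2 = -5/2.
S_3 = c2*k/(S_2 - 1) = 1 + (13/5)*k + (41/100)*k^2 + ...; c3 = 13/5.
S_4 = c3*k/(S_3 - 1) = 1 + (-41/260)*k + (-121/2704)*k^2 + ...; c4 = -41/260.
S_5 = c4*k/(S_4 - 1) = 1 + (-605/2132)*k + ...; c5 = -605/2132.

The regular C-fraction coefficients are [1/80, -1/2, -5/2, 13/5, -41/260, -605/2132].


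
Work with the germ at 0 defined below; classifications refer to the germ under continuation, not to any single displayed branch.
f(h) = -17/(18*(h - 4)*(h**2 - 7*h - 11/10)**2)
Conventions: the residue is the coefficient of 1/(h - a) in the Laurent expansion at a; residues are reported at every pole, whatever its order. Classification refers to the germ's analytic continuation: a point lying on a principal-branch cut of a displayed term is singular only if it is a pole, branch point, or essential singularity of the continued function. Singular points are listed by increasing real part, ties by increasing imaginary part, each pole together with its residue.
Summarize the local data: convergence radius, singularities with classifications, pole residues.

Radius of convergence at 0: -7/2 + (1/10)*sqrt(1335).
At 7/2 - (1/10)*sqrt(1335): a pole of order 2; residue 425/154449 - (169150/11010514761)*sqrt(1335).
At 4: a pole of order 1; residue -850/154449.
At 7/2 + (1/10)*sqrt(1335): a pole of order 2; residue 425/154449 + (169150/11010514761)*sqrt(1335).

Denominator factor (h - 4): pole of order 1 at 4, modulus 4.
Denominator factor (h**2 - 7*h - 11/10)^2: discriminant 267/5, real irrational roots 7/2 + (1/10)*sqrt(1335) and 7/2 - (1/10)*sqrt(1335); poles of order 2, moduli 7/2 + (1/10)*sqrt(1335) and -7/2 + (1/10)*sqrt(1335).
The radius of convergence is the smallest modulus among the singular points: -7/2 + (1/10)*sqrt(1335).
The factor h**2 - 7*h - 11/10 splits as (h - a)(h - a') with a = 7/2 - (1/10)*sqrt(1335), a' = 7/2 + (1/10)*sqrt(1335). At the order-2 pole a set g(h) = (h - a)^2*f(h) = [-17/(18*(h - 4))] / (h - a')^2.
Order-2 pole: residue = g'(a); g'(7/2 - (1/10)*sqrt(1335)) = 425/154449 - (169150/11010514761)*sqrt(1335), so the residue is 425/154449 - (169150/11010514761)*sqrt(1335).
At the order-1 pole 4 set g(h) = (h - (4))*f(h) = -17/(18*(h**2 - 7*h - 11/10)**2).
Simple pole: residue = g(a) at a = 4, which is -850/154449.
The factor h**2 - 7*h - 11/10 splits as (h - a)(h - a') with a = 7/2 + (1/10)*sqrt(1335), a' = 7/2 - (1/10)*sqrt(1335). At the order-2 pole a set g(h) = (h - a)^2*f(h) = [-17/(18*(h - 4))] / (h - a')^2.
Order-2 pole: residue = g'(a); g'(7/2 + (1/10)*sqrt(1335)) = 425/154449 + (169150/11010514761)*sqrt(1335), so the residue is 425/154449 + (169150/11010514761)*sqrt(1335).
List the singular points by increasing real part (a conjugate pair: the negative imaginary part first).


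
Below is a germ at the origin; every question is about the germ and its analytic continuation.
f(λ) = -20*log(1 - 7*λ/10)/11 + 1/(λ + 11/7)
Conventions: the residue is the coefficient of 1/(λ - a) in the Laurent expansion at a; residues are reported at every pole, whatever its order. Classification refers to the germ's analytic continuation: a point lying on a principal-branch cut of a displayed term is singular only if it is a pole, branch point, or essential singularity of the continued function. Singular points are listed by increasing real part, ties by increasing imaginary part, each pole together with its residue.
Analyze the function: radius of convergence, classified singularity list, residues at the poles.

Denominator factor (λ + 11/7): pole of order 1 at -11/7, modulus 11/7.
Branch term (-20/11)*log(1 - λ/(10/7)): its argument vanishes at λ = 10/7, a logarithmic branch point, modulus 10/7.
The radius of convergence is the smallest modulus among the singular points: 10/7.
The branch term is analytic at -11/7 and contributes nothing to the residue; only the rational part matters.
At the order-1 pole -11/7 set g(λ) = (λ - (-11/7))*(rational part) = 1.
Simple pole: residue = g(a) at a = -11/7, which is 1.
List the singular points by increasing real part (a conjugate pair: the negative imaginary part first).

Radius of convergence at 0: 10/7.
At -11/7: a pole of order 1; residue 1.
At 10/7: a logarithmic branch point.


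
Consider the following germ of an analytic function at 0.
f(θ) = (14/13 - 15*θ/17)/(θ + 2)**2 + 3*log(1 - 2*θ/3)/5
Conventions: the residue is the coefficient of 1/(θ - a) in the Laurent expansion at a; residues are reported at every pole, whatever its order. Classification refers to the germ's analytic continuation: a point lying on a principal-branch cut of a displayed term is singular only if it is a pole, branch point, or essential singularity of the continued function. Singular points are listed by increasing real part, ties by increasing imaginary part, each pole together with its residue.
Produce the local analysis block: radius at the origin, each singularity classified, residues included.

Radius of convergence at 0: 3/2.
At -2: a pole of order 2; residue -15/17.
At 3/2: a logarithmic branch point.

Denominator factor (θ + 2)^2: pole of order 2 at -2, modulus 2.
Branch term (3/5)*log(1 - θ/(3/2)): its argument vanishes at θ = 3/2, a logarithmic branch point, modulus 3/2.
The radius of convergence is the smallest modulus among the singular points: 3/2.
The branch term is analytic at -2 and contributes nothing to the residue; only the rational part matters.
At the order-2 pole -2 set g(θ) = (θ - (-2))^2*(rational part) = 14/13 - 15*θ/17.
Order-2 pole: residue = g'(a); g'(-2) = -15/17, so the residue is -15/17.
List the singular points by increasing real part (a conjugate pair: the negative imaginary part first).


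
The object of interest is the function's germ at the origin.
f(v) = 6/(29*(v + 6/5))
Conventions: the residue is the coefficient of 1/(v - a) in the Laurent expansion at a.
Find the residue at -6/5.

At the order-1 pole -6/5 set g(v) = (v - (-6/5))*f(v) = 6/29.
Simple pole: residue = g(a) at a = -6/5, which is 6/29.

The residue is 6/29.


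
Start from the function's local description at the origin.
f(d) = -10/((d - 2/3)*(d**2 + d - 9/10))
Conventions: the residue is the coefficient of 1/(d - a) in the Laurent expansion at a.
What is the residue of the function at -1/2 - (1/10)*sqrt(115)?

The residue is 450/19 - (1050/437)*sqrt(115).

The factor d**2 + d - 9/10 splits as (d - a)(d - a') with a = -1/2 - (1/10)*sqrt(115), a' = -1/2 + (1/10)*sqrt(115). At the order-1 pole a set g(d) = (d - a)*f(d) = [-10/(d - 2/3)] / (d - a').
Simple pole: residue = g(a) at a = -1/2 - (1/10)*sqrt(115), which is 450/19 - (1050/437)*sqrt(115).


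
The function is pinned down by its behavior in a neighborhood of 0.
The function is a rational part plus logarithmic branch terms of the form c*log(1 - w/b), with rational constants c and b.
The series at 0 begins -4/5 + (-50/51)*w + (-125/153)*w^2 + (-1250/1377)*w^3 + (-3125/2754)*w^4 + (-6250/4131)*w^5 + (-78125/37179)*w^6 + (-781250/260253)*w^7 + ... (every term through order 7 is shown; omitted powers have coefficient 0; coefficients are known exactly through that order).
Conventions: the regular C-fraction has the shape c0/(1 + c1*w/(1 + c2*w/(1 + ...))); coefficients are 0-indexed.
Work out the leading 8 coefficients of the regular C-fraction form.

Taylor coefficients (read off): a_0 = -4/5, a_1 = -50/51, a_2 = -125/153, a_3 = -1250/1377, a_4 = -3125/2754, a_5 = -6250/4131, a_6 = -78125/37179, a_7 = -781250/260253.
c0 = a_0 = -4/5. Peel one level at a time: if S = 1 + c*w/S' with S'(0) = 1, then c is the w-coefficient of S and S' = c*w/(S - 1).
S_1 = c0/f = 1 + (-125/102)*w + (1250/2601)*w^2 + ...; c1 = -125/102.
S_2 = c1*w/(S_1 - 1) = 1 + (20/51)*w + (-25/108)*w^2 + ...; c2 = 20/51.
S_3 = c2*w/(S_2 - 1) = 1 + (85/144)*w + (17425/20736)*w^2 + ...; c3 = 85/144.
S_4 = c3*w/(S_3 - 1) = 1 + (-205/144)*w + (-5/27)*w^2 + ...; c4 = -205/144.
S_5 = c4*w/(S_4 - 1) = 1 + (-16/123)*w + (-1384/15129)*w^2 + ...; c5 = -16/123.
S_6 = c5*w/(S_5 - 1) = 1 + (-173/246)*w + (-5/28)*w^2 + ...; c6 = -173/246.
S_7 = c6*w/(S_6 - 1) = 1 + (-615/2422)*w + ...; c7 = -615/2422.

The regular C-fraction coefficients are [-4/5, -125/102, 20/51, 85/144, -205/144, -16/123, -173/246, -615/2422].


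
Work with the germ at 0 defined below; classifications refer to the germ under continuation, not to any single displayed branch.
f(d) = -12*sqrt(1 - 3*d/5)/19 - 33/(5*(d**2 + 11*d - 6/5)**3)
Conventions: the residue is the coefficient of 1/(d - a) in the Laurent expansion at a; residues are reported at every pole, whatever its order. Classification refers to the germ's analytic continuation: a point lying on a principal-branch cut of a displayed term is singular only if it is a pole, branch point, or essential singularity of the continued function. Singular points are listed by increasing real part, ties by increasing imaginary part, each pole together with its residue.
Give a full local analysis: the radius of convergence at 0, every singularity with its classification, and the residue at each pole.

Radius of convergence at 0: -11/2 + (1/10)*sqrt(3145).
At -11/2 - (1/10)*sqrt(3145): a pole of order 3; residue (990/248858189)*sqrt(3145).
At -11/2 + (1/10)*sqrt(3145): a pole of order 3; residue -(990/248858189)*sqrt(3145).
At 5/3: an algebraic (square-root) branch point.

Denominator factor (d**2 + 11*d - 6/5)^3: discriminant 629/5, real irrational roots -11/2 + (1/10)*sqrt(3145) and -11/2 - (1/10)*sqrt(3145); poles of order 3, moduli -11/2 + (1/10)*sqrt(3145) and 11/2 + (1/10)*sqrt(3145).
Branch term (-12/19)*sqrt(1 - d/(5/3)): its argument vanishes at d = 5/3, a square-root branch point, modulus 5/3.
The radius of convergence is the smallest modulus among the singular points: -11/2 + (1/10)*sqrt(3145).
The branch term is analytic at -11/2 - (1/10)*sqrt(3145) and contributes nothing to the residue; only the rational part matters.
The factor d**2 + 11*d - 6/5 splits as (d - a)(d - a') with a = -11/2 - (1/10)*sqrt(3145), a' = -11/2 + (1/10)*sqrt(3145). At the order-3 pole a set g(d) = (d - a)^3*(rational part) = [-33/5] / (d - a')^3.
Order-3 pole: residue = g''(a)/2; g''(-11/2 - (1/10)*sqrt(3145)) = (1980/248858189)*sqrt(3145), so the residue is (990/248858189)*sqrt(3145).
The branch term is analytic at -11/2 + (1/10)*sqrt(3145) and contributes nothing to the residue; only the rational part matters.
The factor d**2 + 11*d - 6/5 splits as (d - a)(d - a') with a = -11/2 + (1/10)*sqrt(3145), a' = -11/2 - (1/10)*sqrt(3145). At the order-3 pole a set g(d) = (d - a)^3*(rational part) = [-33/5] / (d - a')^3.
Order-3 pole: residue = g''(a)/2; g''(-11/2 + (1/10)*sqrt(3145)) = -(1980/248858189)*sqrt(3145), so the residue is -(990/248858189)*sqrt(3145).
List the singular points by increasing real part (a conjugate pair: the negative imaginary part first).


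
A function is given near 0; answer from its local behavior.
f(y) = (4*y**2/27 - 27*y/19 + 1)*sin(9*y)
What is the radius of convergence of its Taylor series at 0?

The radius of convergence is infinite.

The factor sin(9*y) is entire and contributes no finite singular point.
The polynomial part has no poles.
No finite singular points: the Taylor series at 0 converges everywhere.


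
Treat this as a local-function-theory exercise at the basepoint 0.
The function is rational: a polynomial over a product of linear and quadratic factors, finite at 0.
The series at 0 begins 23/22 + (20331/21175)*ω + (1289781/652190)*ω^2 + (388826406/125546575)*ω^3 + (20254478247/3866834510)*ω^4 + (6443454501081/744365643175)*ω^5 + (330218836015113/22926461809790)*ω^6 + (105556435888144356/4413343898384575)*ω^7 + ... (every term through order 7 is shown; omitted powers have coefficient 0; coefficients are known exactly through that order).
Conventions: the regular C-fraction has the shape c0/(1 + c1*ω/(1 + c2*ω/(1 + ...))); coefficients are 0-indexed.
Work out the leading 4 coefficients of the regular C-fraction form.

The regular C-fraction coefficients are [23/22, -40662/44275, -2964967/2597850, 4025/4518].

Taylor coefficients (read off): a_0 = 23/22, a_1 = 20331/21175, a_2 = 1289781/652190, a_3 = 388826406/125546575.
c0 = a_0 = 23/22. Peel one level at a time: if S = 1 + c*ω/S' with S'(0) = 1, then c is the ω-coefficient of S and S' = c*ω/(S - 1).
S_1 = c0/f = 1 + (-40662/44275)*ω + (-26684703/25458125)*ω^2 + ...; c1 = -40662/44275.
S_2 = c1*ω/(S_1 - 1) = 1 + (-2964967/2597850)*ω + (20754769/20412324)*ω^2 + ...; c2 = -2964967/2597850.
S_3 = c2*ω/(S_2 - 1) = 1 + (4025/4518)*ω + ...; c3 = 4025/4518.


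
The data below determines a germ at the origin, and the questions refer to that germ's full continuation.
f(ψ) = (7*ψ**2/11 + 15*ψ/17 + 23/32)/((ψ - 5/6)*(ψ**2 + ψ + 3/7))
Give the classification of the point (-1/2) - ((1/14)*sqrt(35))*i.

The denominator factor ψ**2 + ψ + 3/7 vanishes at (-1/2) - ((1/14)*sqrt(35))*i and appears to the power 1; the numerator there equals (1933/5984) - ((23/1309)*sqrt(35))*i, nonzero, and no other factor vanishes.
Hence a pole whose order is the multiplicity, 1.

The point is a pole of order 1.


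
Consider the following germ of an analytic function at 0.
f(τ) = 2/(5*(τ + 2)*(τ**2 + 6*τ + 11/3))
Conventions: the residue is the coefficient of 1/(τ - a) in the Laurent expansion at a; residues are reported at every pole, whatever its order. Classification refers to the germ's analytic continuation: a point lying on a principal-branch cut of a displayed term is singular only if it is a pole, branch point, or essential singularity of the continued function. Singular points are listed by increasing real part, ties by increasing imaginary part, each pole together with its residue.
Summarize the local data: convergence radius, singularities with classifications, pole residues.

Denominator factor (τ**2 + 6*τ + 11/3): discriminant 64/3, real irrational roots -3 + (4/3)*sqrt(3) and -3 - (4/3)*sqrt(3); poles of order 1, moduli 3 - (4/3)*sqrt(3) and 3 + (4/3)*sqrt(3).
Denominator factor (τ + 2): pole of order 1 at -2, modulus 2.
The radius of convergence is the smallest modulus among the singular points: 3 - (4/3)*sqrt(3).
The factor τ**2 + 6*τ + 11/3 splits as (τ - a)(τ - a') with a = -3 - (4/3)*sqrt(3), a' = -3 + (4/3)*sqrt(3). At the order-1 pole a set g(τ) = (τ - a)*f(τ) = [2/(5*(τ + 2))] / (τ - a').
Simple pole: residue = g(a) at a = -3 - (4/3)*sqrt(3), which is 3/65 - (3/260)*sqrt(3).
At the order-1 pole -2 set g(τ) = (τ - (-2))*f(τ) = 2/(5*(τ**2 + 6*τ + 11/3)).
Simple pole: residue = g(a) at a = -2, which is -6/65.
The factor τ**2 + 6*τ + 11/3 splits as (τ - a)(τ - a') with a = -3 + (4/3)*sqrt(3), a' = -3 - (4/3)*sqrt(3). At the order-1 pole a set g(τ) = (τ - a)*f(τ) = [2/(5*(τ + 2))] / (τ - a').
Simple pole: residue = g(a) at a = -3 + (4/3)*sqrt(3), which is 3/65 + (3/260)*sqrt(3).
List the singular points by increasing real part (a conjugate pair: the negative imaginary part first).

Radius of convergence at 0: 3 - (4/3)*sqrt(3).
At -3 - (4/3)*sqrt(3): a pole of order 1; residue 3/65 - (3/260)*sqrt(3).
At -2: a pole of order 1; residue -6/65.
At -3 + (4/3)*sqrt(3): a pole of order 1; residue 3/65 + (3/260)*sqrt(3).


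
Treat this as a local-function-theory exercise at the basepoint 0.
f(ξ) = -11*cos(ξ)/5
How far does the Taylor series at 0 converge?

The factor cos(ξ) is entire and contributes no finite singular point.
The polynomial part has no poles.
No finite singular points: the Taylor series at 0 converges everywhere.

The radius of convergence is infinite.


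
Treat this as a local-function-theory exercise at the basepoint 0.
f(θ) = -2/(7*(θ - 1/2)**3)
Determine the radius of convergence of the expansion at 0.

Denominator factor (θ - 1/2)^3: pole of order 3 at 1/2, modulus 1/2.
The radius of convergence is the smallest modulus among the singular points: 1/2.

The radius of convergence is 1/2.


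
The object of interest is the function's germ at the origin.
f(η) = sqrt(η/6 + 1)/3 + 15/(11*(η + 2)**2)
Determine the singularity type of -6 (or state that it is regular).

The point is an algebraic (square-root) branch point.

The term (1/3)*sqrt(1 - η/(-6)) has argument 1 - -6/(-6) = 0 at -6: a square-root (algebraic, two-sheeted) branch point; the remaining terms are analytic or single-valued there.
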